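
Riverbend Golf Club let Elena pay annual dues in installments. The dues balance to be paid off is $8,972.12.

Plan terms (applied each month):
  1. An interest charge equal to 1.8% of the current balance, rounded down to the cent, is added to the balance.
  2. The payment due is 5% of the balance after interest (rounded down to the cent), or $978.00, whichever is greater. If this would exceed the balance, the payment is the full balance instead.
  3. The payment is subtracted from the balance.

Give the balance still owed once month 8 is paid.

# | Opening | Interest | Payment | End bal
1 | $8,972.12 | $161.49 | $978.00 | $8,155.61
2 | $8,155.61 | $146.80 | $978.00 | $7,324.41
3 | $7,324.41 | $131.83 | $978.00 | $6,478.24
4 | $6,478.24 | $116.60 | $978.00 | $5,616.84
5 | $5,616.84 | $101.10 | $978.00 | $4,739.94
6 | $4,739.94 | $85.31 | $978.00 | $3,847.25
7 | $3,847.25 | $69.25 | $978.00 | $2,938.50
8 | $2,938.50 | $52.89 | $978.00 | $2,013.39

$2,013.39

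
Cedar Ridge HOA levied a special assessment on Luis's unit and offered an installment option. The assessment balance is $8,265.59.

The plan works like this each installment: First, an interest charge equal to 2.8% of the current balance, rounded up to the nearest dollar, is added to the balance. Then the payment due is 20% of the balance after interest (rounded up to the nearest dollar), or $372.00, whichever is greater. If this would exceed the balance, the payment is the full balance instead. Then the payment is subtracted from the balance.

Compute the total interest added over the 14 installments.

$1,187.00

Installment 1: opening $8,265.59; interest $232.00 → $8,497.59; payment $1,700.00; balance $6,797.59
Installment 2: opening $6,797.59; interest $191.00 → $6,988.59; payment $1,398.00; balance $5,590.59
Installment 3: opening $5,590.59; interest $157.00 → $5,747.59; payment $1,150.00; balance $4,597.59
Installment 4: opening $4,597.59; interest $129.00 → $4,726.59; payment $946.00; balance $3,780.59
Installment 5: opening $3,780.59; interest $106.00 → $3,886.59; payment $778.00; balance $3,108.59
Installment 6: opening $3,108.59; interest $88.00 → $3,196.59; payment $640.00; balance $2,556.59
Installment 7: opening $2,556.59; interest $72.00 → $2,628.59; payment $526.00; balance $2,102.59
Installment 8: opening $2,102.59; interest $59.00 → $2,161.59; payment $433.00; balance $1,728.59
Installment 9: opening $1,728.59; interest $49.00 → $1,777.59; payment $372.00; balance $1,405.59
Installment 10: opening $1,405.59; interest $40.00 → $1,445.59; payment $372.00; balance $1,073.59
Installment 11: opening $1,073.59; interest $31.00 → $1,104.59; payment $372.00; balance $732.59
Installment 12: opening $732.59; interest $21.00 → $753.59; payment $372.00; balance $381.59
Installment 13: opening $381.59; interest $11.00 → $392.59; payment $372.00; balance $20.59
Installment 14: opening $20.59; interest $1.00 → $21.59; payment $21.59; balance $0.00
Total interest: $232.00 + $191.00 + $157.00 + $129.00 + $106.00 + $88.00 + $72.00 + $59.00 + $49.00 + $40.00 + $31.00 + $21.00 + $11.00 + $1.00 = $1,187.00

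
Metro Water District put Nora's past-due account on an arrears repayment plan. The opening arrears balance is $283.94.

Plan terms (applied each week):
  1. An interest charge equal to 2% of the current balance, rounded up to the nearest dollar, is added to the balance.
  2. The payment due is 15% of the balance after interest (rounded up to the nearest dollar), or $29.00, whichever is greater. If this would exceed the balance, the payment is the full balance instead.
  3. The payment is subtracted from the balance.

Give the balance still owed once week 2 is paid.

Week 1: $283.94 +$6.00 interest = $289.94; pay $44.00 → $245.94
Week 2: $245.94 +$5.00 interest = $250.94; pay $38.00 → $212.94

$212.94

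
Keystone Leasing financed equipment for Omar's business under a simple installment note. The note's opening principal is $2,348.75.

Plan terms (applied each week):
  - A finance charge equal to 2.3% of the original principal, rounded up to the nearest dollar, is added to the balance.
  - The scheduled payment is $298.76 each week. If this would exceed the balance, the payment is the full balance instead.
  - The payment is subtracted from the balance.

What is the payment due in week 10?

$209.91

Week 1: opening $2,348.75; interest $55.00 → $2,403.75; payment $298.76; balance $2,104.99
Week 2: opening $2,104.99; interest $55.00 → $2,159.99; payment $298.76; balance $1,861.23
Week 3: opening $1,861.23; interest $55.00 → $1,916.23; payment $298.76; balance $1,617.47
Week 4: opening $1,617.47; interest $55.00 → $1,672.47; payment $298.76; balance $1,373.71
Week 5: opening $1,373.71; interest $55.00 → $1,428.71; payment $298.76; balance $1,129.95
Week 6: opening $1,129.95; interest $55.00 → $1,184.95; payment $298.76; balance $886.19
Week 7: opening $886.19; interest $55.00 → $941.19; payment $298.76; balance $642.43
Week 8: opening $642.43; interest $55.00 → $697.43; payment $298.76; balance $398.67
Week 9: opening $398.67; interest $55.00 → $453.67; payment $298.76; balance $154.91
Week 10: opening $154.91; interest $55.00 → $209.91; payment $209.91; balance $0.00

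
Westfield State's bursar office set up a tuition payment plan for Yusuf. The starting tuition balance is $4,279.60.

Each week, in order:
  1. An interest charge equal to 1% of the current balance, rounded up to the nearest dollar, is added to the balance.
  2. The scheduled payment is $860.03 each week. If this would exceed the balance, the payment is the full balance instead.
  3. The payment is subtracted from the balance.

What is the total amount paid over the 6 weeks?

Week 1: opening $4,279.60; interest $43.00 → $4,322.60; payment $860.03; balance $3,462.57
Week 2: opening $3,462.57; interest $35.00 → $3,497.57; payment $860.03; balance $2,637.54
Week 3: opening $2,637.54; interest $27.00 → $2,664.54; payment $860.03; balance $1,804.51
Week 4: opening $1,804.51; interest $19.00 → $1,823.51; payment $860.03; balance $963.48
Week 5: opening $963.48; interest $10.00 → $973.48; payment $860.03; balance $113.45
Week 6: opening $113.45; interest $2.00 → $115.45; payment $115.45; balance $0.00
Total paid: $4,415.60

$4,415.60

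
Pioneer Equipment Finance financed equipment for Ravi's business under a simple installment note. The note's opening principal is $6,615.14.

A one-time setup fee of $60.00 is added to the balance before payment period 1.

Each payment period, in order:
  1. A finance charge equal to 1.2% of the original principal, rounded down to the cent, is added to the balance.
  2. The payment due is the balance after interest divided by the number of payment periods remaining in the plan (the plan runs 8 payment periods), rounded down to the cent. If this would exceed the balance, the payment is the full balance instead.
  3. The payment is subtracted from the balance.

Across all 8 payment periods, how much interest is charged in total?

$635.04

Payment period 1: opening $6,675.14; interest $79.38 → $6,754.52; payment $844.31; balance $5,910.21
Payment period 2: opening $5,910.21; interest $79.38 → $5,989.59; payment $855.65; balance $5,133.94
Payment period 3: opening $5,133.94; interest $79.38 → $5,213.32; payment $868.88; balance $4,344.44
Payment period 4: opening $4,344.44; interest $79.38 → $4,423.82; payment $884.76; balance $3,539.06
Payment period 5: opening $3,539.06; interest $79.38 → $3,618.44; payment $904.61; balance $2,713.83
Payment period 6: opening $2,713.83; interest $79.38 → $2,793.21; payment $931.07; balance $1,862.14
Payment period 7: opening $1,862.14; interest $79.38 → $1,941.52; payment $970.76; balance $970.76
Payment period 8: opening $970.76; interest $79.38 → $1,050.14; payment $1,050.14; balance $0.00
Total interest: $79.38 + $79.38 + $79.38 + $79.38 + $79.38 + $79.38 + $79.38 + $79.38 = $635.04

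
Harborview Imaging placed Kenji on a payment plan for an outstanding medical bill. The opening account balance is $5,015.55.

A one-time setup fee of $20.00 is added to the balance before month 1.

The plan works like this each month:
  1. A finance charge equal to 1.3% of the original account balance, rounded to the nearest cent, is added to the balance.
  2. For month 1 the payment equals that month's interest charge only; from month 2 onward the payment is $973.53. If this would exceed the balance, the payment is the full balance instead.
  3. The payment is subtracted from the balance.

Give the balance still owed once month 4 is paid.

Month 1: opening $5,035.55; interest $65.20 → $5,100.75; payment $65.20; balance $5,035.55
Month 2: opening $5,035.55; interest $65.20 → $5,100.75; payment $973.53; balance $4,127.22
Month 3: opening $4,127.22; interest $65.20 → $4,192.42; payment $973.53; balance $3,218.89
Month 4: opening $3,218.89; interest $65.20 → $3,284.09; payment $973.53; balance $2,310.56

$2,310.56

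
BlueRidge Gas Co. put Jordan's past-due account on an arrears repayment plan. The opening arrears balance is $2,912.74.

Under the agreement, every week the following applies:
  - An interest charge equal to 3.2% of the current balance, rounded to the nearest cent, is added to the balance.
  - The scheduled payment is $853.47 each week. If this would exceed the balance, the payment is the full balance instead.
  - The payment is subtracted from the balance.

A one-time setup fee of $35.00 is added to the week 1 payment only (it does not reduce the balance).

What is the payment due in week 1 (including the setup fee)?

Week 1: opening $2,912.74; interest $93.21 → $3,005.95; payment $853.47 (+ $35.00 fee); balance $2,152.48

$888.47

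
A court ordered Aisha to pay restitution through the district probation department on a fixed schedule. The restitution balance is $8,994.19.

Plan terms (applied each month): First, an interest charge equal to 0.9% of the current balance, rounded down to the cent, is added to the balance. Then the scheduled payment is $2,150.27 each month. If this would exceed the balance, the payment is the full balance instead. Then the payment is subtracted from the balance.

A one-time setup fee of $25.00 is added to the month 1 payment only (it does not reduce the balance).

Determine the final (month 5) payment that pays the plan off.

Month 1: opening $8,994.19; interest $80.94 → $9,075.13; payment $2,150.27 (+ $25.00 fee); balance $6,924.86
Month 2: opening $6,924.86; interest $62.32 → $6,987.18; payment $2,150.27; balance $4,836.91
Month 3: opening $4,836.91; interest $43.53 → $4,880.44; payment $2,150.27; balance $2,730.17
Month 4: opening $2,730.17; interest $24.57 → $2,754.74; payment $2,150.27; balance $604.47
Month 5: opening $604.47; interest $5.44 → $609.91; payment $609.91; balance $0.00

$609.91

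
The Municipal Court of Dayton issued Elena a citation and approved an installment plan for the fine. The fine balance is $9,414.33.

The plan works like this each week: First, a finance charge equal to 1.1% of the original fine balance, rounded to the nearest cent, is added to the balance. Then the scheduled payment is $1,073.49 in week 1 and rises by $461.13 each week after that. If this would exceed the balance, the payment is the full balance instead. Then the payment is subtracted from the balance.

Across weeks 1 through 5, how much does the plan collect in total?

$9,932.13

# | Opening | Interest | Payment | End bal
1 | $9,414.33 | $103.56 | $1,073.49 | $8,444.40
2 | $8,444.40 | $103.56 | $1,534.62 | $7,013.34
3 | $7,013.34 | $103.56 | $1,995.75 | $5,121.15
4 | $5,121.15 | $103.56 | $2,456.88 | $2,767.83
5 | $2,767.83 | $103.56 | $2,871.39 | $0.00
Total paid: $9,932.13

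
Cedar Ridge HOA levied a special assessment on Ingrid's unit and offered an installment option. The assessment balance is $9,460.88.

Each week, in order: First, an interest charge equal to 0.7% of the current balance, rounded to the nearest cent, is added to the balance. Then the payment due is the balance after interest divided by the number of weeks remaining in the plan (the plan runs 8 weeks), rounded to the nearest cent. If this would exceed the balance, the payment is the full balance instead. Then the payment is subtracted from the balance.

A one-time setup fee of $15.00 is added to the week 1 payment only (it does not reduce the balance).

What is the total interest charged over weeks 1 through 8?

# | Opening | Interest | Payment | Fee | End bal
1 | $9,460.88 | $66.23 | $1,190.89 | $15.00 | $8,336.22
2 | $8,336.22 | $58.35 | $1,199.22 | — | $7,195.35
3 | $7,195.35 | $50.37 | $1,207.62 | — | $6,038.10
4 | $6,038.10 | $42.27 | $1,216.07 | — | $4,864.30
5 | $4,864.30 | $34.05 | $1,224.59 | — | $3,673.76
6 | $3,673.76 | $25.72 | $1,233.16 | — | $2,466.32
7 | $2,466.32 | $17.26 | $1,241.79 | — | $1,241.79
8 | $1,241.79 | $8.69 | $1,250.48 | — | $0.00
Total interest: $66.23 + $58.35 + $50.37 + $42.27 + $34.05 + $25.72 + $17.26 + $8.69 = $302.94

$302.94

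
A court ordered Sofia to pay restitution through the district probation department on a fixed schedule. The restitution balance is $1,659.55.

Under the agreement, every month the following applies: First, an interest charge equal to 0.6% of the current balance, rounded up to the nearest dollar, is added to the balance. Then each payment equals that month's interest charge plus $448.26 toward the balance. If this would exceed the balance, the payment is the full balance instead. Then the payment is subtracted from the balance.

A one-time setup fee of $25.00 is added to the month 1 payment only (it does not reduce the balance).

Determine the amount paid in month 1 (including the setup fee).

$483.26

# | Opening | Interest | Payment | Fee | End bal
1 | $1,659.55 | $10.00 | $458.26 | $25.00 | $1,211.29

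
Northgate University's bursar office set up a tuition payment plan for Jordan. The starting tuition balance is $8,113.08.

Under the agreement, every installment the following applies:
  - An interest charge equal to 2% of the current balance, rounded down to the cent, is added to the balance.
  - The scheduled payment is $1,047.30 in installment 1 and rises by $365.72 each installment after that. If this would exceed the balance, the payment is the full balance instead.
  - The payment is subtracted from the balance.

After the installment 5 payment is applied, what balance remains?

Installment 1: opening $8,113.08; interest $162.26 → $8,275.34; payment $1,047.30; balance $7,228.04
Installment 2: opening $7,228.04; interest $144.56 → $7,372.60; payment $1,413.02; balance $5,959.58
Installment 3: opening $5,959.58; interest $119.19 → $6,078.77; payment $1,778.74; balance $4,300.03
Installment 4: opening $4,300.03; interest $86.00 → $4,386.03; payment $2,144.46; balance $2,241.57
Installment 5: opening $2,241.57; interest $44.83 → $2,286.40; payment $2,286.40; balance $0.00

$0.00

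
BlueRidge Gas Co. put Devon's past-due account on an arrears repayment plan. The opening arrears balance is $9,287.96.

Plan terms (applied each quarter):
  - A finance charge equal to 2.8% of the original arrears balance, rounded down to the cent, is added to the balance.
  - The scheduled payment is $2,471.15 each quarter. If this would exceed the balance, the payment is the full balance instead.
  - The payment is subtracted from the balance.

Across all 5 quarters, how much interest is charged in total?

# | Opening | Interest | Payment | End bal
1 | $9,287.96 | $260.06 | $2,471.15 | $7,076.87
2 | $7,076.87 | $260.06 | $2,471.15 | $4,865.78
3 | $4,865.78 | $260.06 | $2,471.15 | $2,654.69
4 | $2,654.69 | $260.06 | $2,471.15 | $443.60
5 | $443.60 | $260.06 | $703.66 | $0.00
Total interest: $260.06 + $260.06 + $260.06 + $260.06 + $260.06 = $1,300.30

$1,300.30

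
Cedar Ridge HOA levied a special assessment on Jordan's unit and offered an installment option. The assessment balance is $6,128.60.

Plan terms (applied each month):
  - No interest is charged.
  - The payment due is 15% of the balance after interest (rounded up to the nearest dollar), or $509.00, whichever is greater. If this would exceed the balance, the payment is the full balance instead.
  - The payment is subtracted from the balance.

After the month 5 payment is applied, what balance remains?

$2,688.60

# | Opening | Payment | End bal
1 | $6,128.60 | $920.00 | $5,208.60
2 | $5,208.60 | $782.00 | $4,426.60
3 | $4,426.60 | $664.00 | $3,762.60
4 | $3,762.60 | $565.00 | $3,197.60
5 | $3,197.60 | $509.00 | $2,688.60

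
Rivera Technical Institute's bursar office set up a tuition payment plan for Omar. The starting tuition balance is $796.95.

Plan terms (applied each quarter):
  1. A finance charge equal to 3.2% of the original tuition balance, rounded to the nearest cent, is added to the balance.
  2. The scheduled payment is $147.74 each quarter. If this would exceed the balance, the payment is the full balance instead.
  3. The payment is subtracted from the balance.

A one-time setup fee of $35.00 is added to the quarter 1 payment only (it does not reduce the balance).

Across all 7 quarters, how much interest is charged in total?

Quarter 1: opening $796.95; interest $25.50 → $822.45; payment $147.74 (+ $35.00 fee); balance $674.71
Quarter 2: opening $674.71; interest $25.50 → $700.21; payment $147.74; balance $552.47
Quarter 3: opening $552.47; interest $25.50 → $577.97; payment $147.74; balance $430.23
Quarter 4: opening $430.23; interest $25.50 → $455.73; payment $147.74; balance $307.99
Quarter 5: opening $307.99; interest $25.50 → $333.49; payment $147.74; balance $185.75
Quarter 6: opening $185.75; interest $25.50 → $211.25; payment $147.74; balance $63.51
Quarter 7: opening $63.51; interest $25.50 → $89.01; payment $89.01; balance $0.00
Total interest: $25.50 + $25.50 + $25.50 + $25.50 + $25.50 + $25.50 + $25.50 = $178.50

$178.50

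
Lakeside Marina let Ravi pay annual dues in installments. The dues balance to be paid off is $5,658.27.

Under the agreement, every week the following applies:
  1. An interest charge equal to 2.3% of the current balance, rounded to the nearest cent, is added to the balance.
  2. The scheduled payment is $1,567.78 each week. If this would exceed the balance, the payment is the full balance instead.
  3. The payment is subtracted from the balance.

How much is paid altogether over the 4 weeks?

Week 1: opening $5,658.27; interest $130.14 → $5,788.41; payment $1,567.78; balance $4,220.63
Week 2: opening $4,220.63; interest $97.07 → $4,317.70; payment $1,567.78; balance $2,749.92
Week 3: opening $2,749.92; interest $63.25 → $2,813.17; payment $1,567.78; balance $1,245.39
Week 4: opening $1,245.39; interest $28.64 → $1,274.03; payment $1,274.03; balance $0.00
Total paid: $5,977.37

$5,977.37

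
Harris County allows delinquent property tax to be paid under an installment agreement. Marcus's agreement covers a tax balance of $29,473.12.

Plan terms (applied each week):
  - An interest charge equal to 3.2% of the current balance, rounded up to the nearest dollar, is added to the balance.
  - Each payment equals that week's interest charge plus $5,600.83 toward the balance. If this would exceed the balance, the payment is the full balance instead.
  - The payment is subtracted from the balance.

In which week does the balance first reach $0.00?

6

Week 1: $29,473.12 +$944.00 interest = $30,417.12; pay $6,544.83 → $23,872.29
Week 2: $23,872.29 +$764.00 interest = $24,636.29; pay $6,364.83 → $18,271.46
Week 3: $18,271.46 +$585.00 interest = $18,856.46; pay $6,185.83 → $12,670.63
Week 4: $12,670.63 +$406.00 interest = $13,076.63; pay $6,006.83 → $7,069.80
Week 5: $7,069.80 +$227.00 interest = $7,296.80; pay $5,827.83 → $1,468.97
Week 6: $1,468.97 +$48.00 interest = $1,516.97; pay $1,516.97 → $0.00
Balance reaches $0.00 in week 6.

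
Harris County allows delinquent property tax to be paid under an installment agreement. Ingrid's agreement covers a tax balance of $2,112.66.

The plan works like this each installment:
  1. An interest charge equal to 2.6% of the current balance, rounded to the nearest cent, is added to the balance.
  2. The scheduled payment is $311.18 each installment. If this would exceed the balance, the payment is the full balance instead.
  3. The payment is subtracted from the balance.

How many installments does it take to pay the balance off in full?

8

# | Opening | Interest | Payment | End bal
1 | $2,112.66 | $54.93 | $311.18 | $1,856.41
2 | $1,856.41 | $48.27 | $311.18 | $1,593.50
3 | $1,593.50 | $41.43 | $311.18 | $1,323.75
4 | $1,323.75 | $34.42 | $311.18 | $1,046.99
5 | $1,046.99 | $27.22 | $311.18 | $763.03
6 | $763.03 | $19.84 | $311.18 | $471.69
7 | $471.69 | $12.26 | $311.18 | $172.77
8 | $172.77 | $4.49 | $177.26 | $0.00
Balance reaches $0.00 in installment 8.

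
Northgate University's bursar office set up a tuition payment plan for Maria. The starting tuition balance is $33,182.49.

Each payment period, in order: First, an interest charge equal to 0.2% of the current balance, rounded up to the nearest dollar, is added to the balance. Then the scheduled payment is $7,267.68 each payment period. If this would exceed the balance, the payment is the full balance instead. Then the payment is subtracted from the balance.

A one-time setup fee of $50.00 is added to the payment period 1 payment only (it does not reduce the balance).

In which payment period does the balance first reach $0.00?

5

Payment period 1: $33,182.49 +$67.00 interest = $33,249.49; pay $7,267.68 (+ $50.00 fee) → $25,981.81
Payment period 2: $25,981.81 +$52.00 interest = $26,033.81; pay $7,267.68 → $18,766.13
Payment period 3: $18,766.13 +$38.00 interest = $18,804.13; pay $7,267.68 → $11,536.45
Payment period 4: $11,536.45 +$24.00 interest = $11,560.45; pay $7,267.68 → $4,292.77
Payment period 5: $4,292.77 +$9.00 interest = $4,301.77; pay $4,301.77 → $0.00
Balance reaches $0.00 in payment period 5.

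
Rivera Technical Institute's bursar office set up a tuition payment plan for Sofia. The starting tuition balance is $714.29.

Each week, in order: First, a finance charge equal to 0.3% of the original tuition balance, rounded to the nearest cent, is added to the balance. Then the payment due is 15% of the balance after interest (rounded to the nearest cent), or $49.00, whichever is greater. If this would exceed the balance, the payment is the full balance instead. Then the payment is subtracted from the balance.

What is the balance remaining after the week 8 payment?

# | Opening | Interest | Payment | End bal
1 | $714.29 | $2.14 | $107.46 | $608.97
2 | $608.97 | $2.14 | $91.67 | $519.44
3 | $519.44 | $2.14 | $78.24 | $443.34
4 | $443.34 | $2.14 | $66.82 | $378.66
5 | $378.66 | $2.14 | $57.12 | $323.68
6 | $323.68 | $2.14 | $49.00 | $276.82
7 | $276.82 | $2.14 | $49.00 | $229.96
8 | $229.96 | $2.14 | $49.00 | $183.10

$183.10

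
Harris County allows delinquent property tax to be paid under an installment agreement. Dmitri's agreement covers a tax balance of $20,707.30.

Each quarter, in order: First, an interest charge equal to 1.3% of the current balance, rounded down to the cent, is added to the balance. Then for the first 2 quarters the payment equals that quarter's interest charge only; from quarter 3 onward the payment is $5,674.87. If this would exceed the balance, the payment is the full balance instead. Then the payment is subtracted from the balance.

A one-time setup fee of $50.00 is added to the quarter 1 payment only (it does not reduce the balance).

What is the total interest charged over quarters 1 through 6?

$1,189.84

Quarter 1: opening $20,707.30; interest $269.19 → $20,976.49; payment $269.19 (+ $50.00 fee); balance $20,707.30
Quarter 2: opening $20,707.30; interest $269.19 → $20,976.49; payment $269.19; balance $20,707.30
Quarter 3: opening $20,707.30; interest $269.19 → $20,976.49; payment $5,674.87; balance $15,301.62
Quarter 4: opening $15,301.62; interest $198.92 → $15,500.54; payment $5,674.87; balance $9,825.67
Quarter 5: opening $9,825.67; interest $127.73 → $9,953.40; payment $5,674.87; balance $4,278.53
Quarter 6: opening $4,278.53; interest $55.62 → $4,334.15; payment $4,334.15; balance $0.00
Total interest: $269.19 + $269.19 + $269.19 + $198.92 + $127.73 + $55.62 = $1,189.84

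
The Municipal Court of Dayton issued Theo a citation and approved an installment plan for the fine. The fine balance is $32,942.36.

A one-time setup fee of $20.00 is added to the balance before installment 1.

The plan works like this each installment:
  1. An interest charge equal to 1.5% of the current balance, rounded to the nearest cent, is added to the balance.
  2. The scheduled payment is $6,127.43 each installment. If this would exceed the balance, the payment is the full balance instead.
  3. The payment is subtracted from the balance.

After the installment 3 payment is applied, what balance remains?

$15,808.63

Installment 1: opening $32,962.36; interest $494.44 → $33,456.80; payment $6,127.43; balance $27,329.37
Installment 2: opening $27,329.37; interest $409.94 → $27,739.31; payment $6,127.43; balance $21,611.88
Installment 3: opening $21,611.88; interest $324.18 → $21,936.06; payment $6,127.43; balance $15,808.63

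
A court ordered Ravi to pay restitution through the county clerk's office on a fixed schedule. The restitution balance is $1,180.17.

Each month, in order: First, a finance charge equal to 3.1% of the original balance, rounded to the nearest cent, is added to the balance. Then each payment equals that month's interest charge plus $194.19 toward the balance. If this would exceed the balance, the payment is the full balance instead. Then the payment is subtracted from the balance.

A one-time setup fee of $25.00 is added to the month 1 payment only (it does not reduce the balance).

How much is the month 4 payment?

$230.78

Month 1: $1,180.17 +$36.59 interest = $1,216.76; pay $230.78 (+ $25.00 fee) → $985.98
Month 2: $985.98 +$36.59 interest = $1,022.57; pay $230.78 → $791.79
Month 3: $791.79 +$36.59 interest = $828.38; pay $230.78 → $597.60
Month 4: $597.60 +$36.59 interest = $634.19; pay $230.78 → $403.41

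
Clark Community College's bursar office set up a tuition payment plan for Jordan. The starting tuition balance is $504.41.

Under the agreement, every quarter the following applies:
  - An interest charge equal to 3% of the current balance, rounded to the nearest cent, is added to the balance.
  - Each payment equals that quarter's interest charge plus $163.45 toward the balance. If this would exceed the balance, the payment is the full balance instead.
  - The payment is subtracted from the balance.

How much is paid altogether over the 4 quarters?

Quarter 1: opening $504.41; interest $15.13 → $519.54; payment $178.58; balance $340.96
Quarter 2: opening $340.96; interest $10.23 → $351.19; payment $173.68; balance $177.51
Quarter 3: opening $177.51; interest $5.33 → $182.84; payment $168.78; balance $14.06
Quarter 4: opening $14.06; interest $0.42 → $14.48; payment $14.48; balance $0.00
Total paid: $535.52

$535.52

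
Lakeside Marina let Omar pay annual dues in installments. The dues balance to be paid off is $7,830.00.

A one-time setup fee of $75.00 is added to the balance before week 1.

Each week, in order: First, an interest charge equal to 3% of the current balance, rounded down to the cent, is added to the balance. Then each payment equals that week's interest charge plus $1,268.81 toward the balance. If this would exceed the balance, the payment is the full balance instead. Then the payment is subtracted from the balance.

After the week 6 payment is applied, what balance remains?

$292.14

# | Opening | Interest | Payment | End bal
1 | $7,905.00 | $237.15 | $1,505.96 | $6,636.19
2 | $6,636.19 | $199.08 | $1,467.89 | $5,367.38
3 | $5,367.38 | $161.02 | $1,429.83 | $4,098.57
4 | $4,098.57 | $122.95 | $1,391.76 | $2,829.76
5 | $2,829.76 | $84.89 | $1,353.70 | $1,560.95
6 | $1,560.95 | $46.82 | $1,315.63 | $292.14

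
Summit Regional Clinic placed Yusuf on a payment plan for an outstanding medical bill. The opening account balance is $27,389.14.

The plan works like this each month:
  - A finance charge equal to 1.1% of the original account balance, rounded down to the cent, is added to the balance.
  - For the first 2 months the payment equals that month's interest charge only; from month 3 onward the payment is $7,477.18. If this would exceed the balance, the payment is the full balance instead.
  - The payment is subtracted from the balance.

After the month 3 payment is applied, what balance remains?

$20,213.24

# | Opening | Interest | Payment | End bal
1 | $27,389.14 | $301.28 | $301.28 | $27,389.14
2 | $27,389.14 | $301.28 | $301.28 | $27,389.14
3 | $27,389.14 | $301.28 | $7,477.18 | $20,213.24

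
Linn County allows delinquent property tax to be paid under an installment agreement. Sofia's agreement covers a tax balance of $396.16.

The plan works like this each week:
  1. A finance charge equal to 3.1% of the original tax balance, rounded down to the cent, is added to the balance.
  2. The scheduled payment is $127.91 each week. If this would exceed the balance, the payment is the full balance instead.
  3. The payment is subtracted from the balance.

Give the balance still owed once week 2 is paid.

$164.90

# | Opening | Interest | Payment | End bal
1 | $396.16 | $12.28 | $127.91 | $280.53
2 | $280.53 | $12.28 | $127.91 | $164.90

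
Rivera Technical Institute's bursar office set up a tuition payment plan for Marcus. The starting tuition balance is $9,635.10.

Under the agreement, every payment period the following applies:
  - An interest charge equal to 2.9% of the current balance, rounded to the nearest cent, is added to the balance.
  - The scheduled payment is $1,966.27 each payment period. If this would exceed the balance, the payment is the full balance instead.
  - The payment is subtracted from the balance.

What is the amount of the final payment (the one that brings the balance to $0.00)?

Payment period 1: opening $9,635.10; interest $279.42 → $9,914.52; payment $1,966.27; balance $7,948.25
Payment period 2: opening $7,948.25; interest $230.50 → $8,178.75; payment $1,966.27; balance $6,212.48
Payment period 3: opening $6,212.48; interest $180.16 → $6,392.64; payment $1,966.27; balance $4,426.37
Payment period 4: opening $4,426.37; interest $128.36 → $4,554.73; payment $1,966.27; balance $2,588.46
Payment period 5: opening $2,588.46; interest $75.07 → $2,663.53; payment $1,966.27; balance $697.26
Payment period 6: opening $697.26; interest $20.22 → $717.48; payment $717.48; balance $0.00

$717.48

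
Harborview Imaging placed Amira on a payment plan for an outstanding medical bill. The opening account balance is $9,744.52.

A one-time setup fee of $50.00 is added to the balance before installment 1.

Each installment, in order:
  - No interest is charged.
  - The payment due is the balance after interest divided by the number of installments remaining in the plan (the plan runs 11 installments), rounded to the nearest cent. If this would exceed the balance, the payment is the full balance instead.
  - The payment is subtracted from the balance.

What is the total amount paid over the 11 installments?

Installment 1: opening $9,794.52; payment $890.41; balance $8,904.11
Installment 2: opening $8,904.11; payment $890.41; balance $8,013.70
Installment 3: opening $8,013.70; payment $890.41; balance $7,123.29
Installment 4: opening $7,123.29; payment $890.41; balance $6,232.88
Installment 5: opening $6,232.88; payment $890.41; balance $5,342.47
Installment 6: opening $5,342.47; payment $890.41; balance $4,452.06
Installment 7: opening $4,452.06; payment $890.41; balance $3,561.65
Installment 8: opening $3,561.65; payment $890.41; balance $2,671.24
Installment 9: opening $2,671.24; payment $890.41; balance $1,780.83
Installment 10: opening $1,780.83; payment $890.42; balance $890.41
Installment 11: opening $890.41; payment $890.41; balance $0.00
Total paid: $9,794.52

$9,794.52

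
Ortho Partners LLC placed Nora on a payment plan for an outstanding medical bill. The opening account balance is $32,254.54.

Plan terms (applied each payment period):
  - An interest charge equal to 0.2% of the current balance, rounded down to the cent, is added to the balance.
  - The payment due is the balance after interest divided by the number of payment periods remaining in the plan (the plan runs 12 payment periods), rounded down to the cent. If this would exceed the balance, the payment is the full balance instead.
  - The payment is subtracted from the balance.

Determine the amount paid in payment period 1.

# | Opening | Interest | Payment | End bal
1 | $32,254.54 | $64.50 | $2,693.25 | $29,625.79

$2,693.25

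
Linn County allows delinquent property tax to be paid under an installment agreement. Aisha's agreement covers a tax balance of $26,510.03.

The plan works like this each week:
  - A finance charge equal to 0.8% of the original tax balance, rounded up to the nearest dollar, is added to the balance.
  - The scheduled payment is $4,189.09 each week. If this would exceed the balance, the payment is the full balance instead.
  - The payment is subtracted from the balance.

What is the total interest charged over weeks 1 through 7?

$1,491.00

# | Opening | Interest | Payment | End bal
1 | $26,510.03 | $213.00 | $4,189.09 | $22,533.94
2 | $22,533.94 | $213.00 | $4,189.09 | $18,557.85
3 | $18,557.85 | $213.00 | $4,189.09 | $14,581.76
4 | $14,581.76 | $213.00 | $4,189.09 | $10,605.67
5 | $10,605.67 | $213.00 | $4,189.09 | $6,629.58
6 | $6,629.58 | $213.00 | $4,189.09 | $2,653.49
7 | $2,653.49 | $213.00 | $2,866.49 | $0.00
Total interest: $213.00 + $213.00 + $213.00 + $213.00 + $213.00 + $213.00 + $213.00 = $1,491.00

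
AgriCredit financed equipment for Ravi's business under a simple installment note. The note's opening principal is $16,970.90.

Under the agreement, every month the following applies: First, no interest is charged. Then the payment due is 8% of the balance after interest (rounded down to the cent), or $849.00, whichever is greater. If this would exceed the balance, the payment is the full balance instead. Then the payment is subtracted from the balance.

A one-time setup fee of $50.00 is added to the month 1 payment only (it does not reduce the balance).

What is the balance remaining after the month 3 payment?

$13,215.05

# | Opening | Payment | Fee | End bal
1 | $16,970.90 | $1,357.67 | $50.00 | $15,613.23
2 | $15,613.23 | $1,249.05 | — | $14,364.18
3 | $14,364.18 | $1,149.13 | — | $13,215.05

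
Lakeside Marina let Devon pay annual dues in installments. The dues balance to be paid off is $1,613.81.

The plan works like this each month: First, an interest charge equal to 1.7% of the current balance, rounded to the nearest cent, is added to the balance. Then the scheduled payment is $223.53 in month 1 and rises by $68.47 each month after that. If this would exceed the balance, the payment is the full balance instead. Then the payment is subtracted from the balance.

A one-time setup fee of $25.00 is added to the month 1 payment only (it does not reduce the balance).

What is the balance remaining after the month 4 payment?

Month 1: opening $1,613.81; interest $27.43 → $1,641.24; payment $223.53 (+ $25.00 fee); balance $1,417.71
Month 2: opening $1,417.71; interest $24.10 → $1,441.81; payment $292.00; balance $1,149.81
Month 3: opening $1,149.81; interest $19.55 → $1,169.36; payment $360.47; balance $808.89
Month 4: opening $808.89; interest $13.75 → $822.64; payment $428.94; balance $393.70

$393.70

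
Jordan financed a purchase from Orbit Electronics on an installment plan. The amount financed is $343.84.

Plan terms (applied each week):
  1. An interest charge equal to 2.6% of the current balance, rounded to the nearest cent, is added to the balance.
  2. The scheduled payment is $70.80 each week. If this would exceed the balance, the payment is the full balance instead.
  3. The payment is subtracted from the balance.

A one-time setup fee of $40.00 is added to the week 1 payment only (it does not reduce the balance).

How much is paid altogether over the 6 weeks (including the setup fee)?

# | Opening | Interest | Payment | Fee | End bal
1 | $343.84 | $8.94 | $70.80 | $40.00 | $281.98
2 | $281.98 | $7.33 | $70.80 | — | $218.51
3 | $218.51 | $5.68 | $70.80 | — | $153.39
4 | $153.39 | $3.99 | $70.80 | — | $86.58
5 | $86.58 | $2.25 | $70.80 | — | $18.03
6 | $18.03 | $0.47 | $18.50 | — | $0.00
Total paid: $412.50

$412.50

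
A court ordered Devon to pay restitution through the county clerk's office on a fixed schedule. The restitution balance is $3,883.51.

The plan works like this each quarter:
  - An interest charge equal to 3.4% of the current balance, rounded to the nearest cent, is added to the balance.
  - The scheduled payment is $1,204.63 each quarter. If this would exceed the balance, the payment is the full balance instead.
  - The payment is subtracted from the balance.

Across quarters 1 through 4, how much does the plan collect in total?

$4,187.85

Quarter 1: $3,883.51 +$132.04 interest = $4,015.55; pay $1,204.63 → $2,810.92
Quarter 2: $2,810.92 +$95.57 interest = $2,906.49; pay $1,204.63 → $1,701.86
Quarter 3: $1,701.86 +$57.86 interest = $1,759.72; pay $1,204.63 → $555.09
Quarter 4: $555.09 +$18.87 interest = $573.96; pay $573.96 → $0.00
Total paid: $4,187.85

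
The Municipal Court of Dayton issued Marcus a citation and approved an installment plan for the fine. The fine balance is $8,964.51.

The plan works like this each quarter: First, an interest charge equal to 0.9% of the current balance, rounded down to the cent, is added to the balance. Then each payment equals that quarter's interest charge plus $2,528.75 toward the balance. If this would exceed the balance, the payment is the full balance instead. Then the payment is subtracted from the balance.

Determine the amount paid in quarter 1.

Quarter 1: opening $8,964.51; interest $80.68 → $9,045.19; payment $2,609.43; balance $6,435.76

$2,609.43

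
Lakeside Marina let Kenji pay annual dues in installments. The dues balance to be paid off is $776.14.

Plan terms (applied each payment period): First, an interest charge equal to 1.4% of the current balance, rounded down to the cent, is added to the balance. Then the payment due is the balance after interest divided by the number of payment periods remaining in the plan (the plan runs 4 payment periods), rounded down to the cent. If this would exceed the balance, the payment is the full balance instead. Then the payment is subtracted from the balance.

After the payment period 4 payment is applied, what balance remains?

Payment period 1: $776.14 +$10.86 interest = $787.00; pay $196.75 → $590.25
Payment period 2: $590.25 +$8.26 interest = $598.51; pay $199.50 → $399.01
Payment period 3: $399.01 +$5.58 interest = $404.59; pay $202.29 → $202.30
Payment period 4: $202.30 +$2.83 interest = $205.13; pay $205.13 → $0.00

$0.00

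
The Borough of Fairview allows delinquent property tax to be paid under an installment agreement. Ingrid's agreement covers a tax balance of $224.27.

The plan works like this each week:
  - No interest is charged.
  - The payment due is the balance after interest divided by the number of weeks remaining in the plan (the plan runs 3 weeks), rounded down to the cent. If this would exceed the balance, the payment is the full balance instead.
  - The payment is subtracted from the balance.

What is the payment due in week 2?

$74.76

Week 1: opening $224.27; payment $74.75; balance $149.52
Week 2: opening $149.52; payment $74.76; balance $74.76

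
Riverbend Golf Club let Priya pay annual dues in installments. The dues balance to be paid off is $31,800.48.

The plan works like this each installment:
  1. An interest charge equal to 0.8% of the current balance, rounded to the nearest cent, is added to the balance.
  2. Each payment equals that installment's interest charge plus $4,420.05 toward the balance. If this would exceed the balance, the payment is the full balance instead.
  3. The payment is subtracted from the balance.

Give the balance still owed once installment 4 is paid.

Installment 1: opening $31,800.48; interest $254.40 → $32,054.88; payment $4,674.45; balance $27,380.43
Installment 2: opening $27,380.43; interest $219.04 → $27,599.47; payment $4,639.09; balance $22,960.38
Installment 3: opening $22,960.38; interest $183.68 → $23,144.06; payment $4,603.73; balance $18,540.33
Installment 4: opening $18,540.33; interest $148.32 → $18,688.65; payment $4,568.37; balance $14,120.28

$14,120.28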